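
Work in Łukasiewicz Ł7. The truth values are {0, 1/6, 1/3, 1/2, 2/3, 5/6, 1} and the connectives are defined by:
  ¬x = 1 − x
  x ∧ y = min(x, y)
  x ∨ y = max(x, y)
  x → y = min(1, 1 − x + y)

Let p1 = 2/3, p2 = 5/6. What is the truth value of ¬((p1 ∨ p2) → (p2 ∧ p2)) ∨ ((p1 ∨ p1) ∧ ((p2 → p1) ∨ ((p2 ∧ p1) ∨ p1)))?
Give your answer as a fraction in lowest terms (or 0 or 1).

p1 ∨ p2 = 2/3 ∨ 5/6 = 5/6
p2 ∧ p2 = 5/6 ∧ 5/6 = 5/6
(p1 ∨ p2) → (p2 ∧ p2) = 5/6 → 5/6 = 1
¬((p1 ∨ p2) → (p2 ∧ p2)) = ¬1 = 0
p1 ∨ p1 = 2/3 ∨ 2/3 = 2/3
p2 → p1 = 5/6 → 2/3 = 5/6
p2 ∧ p1 = 5/6 ∧ 2/3 = 2/3
(p2 ∧ p1) ∨ p1 = 2/3 ∨ 2/3 = 2/3
(p2 → p1) ∨ ((p2 ∧ p1) ∨ p1) = 5/6 ∨ 2/3 = 5/6
(p1 ∨ p1) ∧ ((p2 → p1) ∨ ((p2 ∧ p1) ∨ p1)) = 2/3 ∧ 5/6 = 2/3
¬((p1 ∨ p2) → (p2 ∧ p2)) ∨ ((p1 ∨ p1) ∧ ((p2 → p1) ∨ ((p2 ∧ p1) ∨ p1))) = 0 ∨ 2/3 = 2/3

2/3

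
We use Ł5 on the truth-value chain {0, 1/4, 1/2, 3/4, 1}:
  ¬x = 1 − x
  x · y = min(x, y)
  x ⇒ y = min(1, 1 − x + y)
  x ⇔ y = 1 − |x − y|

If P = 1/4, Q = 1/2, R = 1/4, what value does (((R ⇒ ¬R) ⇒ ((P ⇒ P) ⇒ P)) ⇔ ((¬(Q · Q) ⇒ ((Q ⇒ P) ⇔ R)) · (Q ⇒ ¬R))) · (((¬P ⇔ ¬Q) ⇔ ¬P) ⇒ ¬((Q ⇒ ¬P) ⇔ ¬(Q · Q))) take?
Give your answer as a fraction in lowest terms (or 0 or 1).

¬R = ¬1/4 = 3/4
R ⇒ ¬R = 1/4 ⇒ 3/4 = 1
P ⇒ P = 1/4 ⇒ 1/4 = 1
(P ⇒ P) ⇒ P = 1 ⇒ 1/4 = 1/4
(R ⇒ ¬R) ⇒ ((P ⇒ P) ⇒ P) = 1 ⇒ 1/4 = 1/4
Q · Q = 1/2 · 1/2 = 1/2
¬(Q · Q) = ¬1/2 = 1/2
Q ⇒ P = 1/2 ⇒ 1/4 = 3/4
(Q ⇒ P) ⇔ R = 3/4 ⇔ 1/4 = 1/2
¬(Q · Q) ⇒ ((Q ⇒ P) ⇔ R) = 1/2 ⇒ 1/2 = 1
¬R = ¬1/4 = 3/4
Q ⇒ ¬R = 1/2 ⇒ 3/4 = 1
(¬(Q · Q) ⇒ ((Q ⇒ P) ⇔ R)) · (Q ⇒ ¬R) = 1 · 1 = 1
((R ⇒ ¬R) ⇒ ((P ⇒ P) ⇒ P)) ⇔ ((¬(Q · Q) ⇒ ((Q ⇒ P) ⇔ R)) · (Q ⇒ ¬R)) = 1/4 ⇔ 1 = 1/4
¬P = ¬1/4 = 3/4
¬Q = ¬1/2 = 1/2
¬P ⇔ ¬Q = 3/4 ⇔ 1/2 = 3/4
¬P = ¬1/4 = 3/4
(¬P ⇔ ¬Q) ⇔ ¬P = 3/4 ⇔ 3/4 = 1
¬P = ¬1/4 = 3/4
Q ⇒ ¬P = 1/2 ⇒ 3/4 = 1
Q · Q = 1/2 · 1/2 = 1/2
¬(Q · Q) = ¬1/2 = 1/2
(Q ⇒ ¬P) ⇔ ¬(Q · Q) = 1 ⇔ 1/2 = 1/2
¬((Q ⇒ ¬P) ⇔ ¬(Q · Q)) = ¬1/2 = 1/2
((¬P ⇔ ¬Q) ⇔ ¬P) ⇒ ¬((Q ⇒ ¬P) ⇔ ¬(Q · Q)) = 1 ⇒ 1/2 = 1/2
(((R ⇒ ¬R) ⇒ ((P ⇒ P) ⇒ P)) ⇔ ((¬(Q · Q) ⇒ ((Q ⇒ P) ⇔ R)) · (Q ⇒ ¬R))) · (((¬P ⇔ ¬Q) ⇔ ¬P) ⇒ ¬((Q ⇒ ¬P) ⇔ ¬(Q · Q))) = 1/4 · 1/2 = 1/4

1/4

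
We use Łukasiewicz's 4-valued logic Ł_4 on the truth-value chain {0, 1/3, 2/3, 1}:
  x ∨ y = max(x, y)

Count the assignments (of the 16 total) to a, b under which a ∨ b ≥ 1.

a = 0, b = 0 ↦ 0  <
a = 0, b = 1/3 ↦ 1/3  <
a = 0, b = 2/3 ↦ 2/3  <
a = 0, b = 1 ↦ 1  ≥
a = 1/3, b = 0 ↦ 1/3  <
a = 1/3, b = 1/3 ↦ 1/3  <
a = 1/3, b = 2/3 ↦ 2/3  <
a = 1/3, b = 1 ↦ 1  ≥
a = 2/3, b = 0 ↦ 2/3  <
a = 2/3, b = 1/3 ↦ 2/3  <
a = 2/3, b = 2/3 ↦ 2/3  <
a = 2/3, b = 1 ↦ 1  ≥
a = 1, b = 0 ↦ 1  ≥
a = 1, b = 1/3 ↦ 1  ≥
a = 1, b = 2/3 ↦ 1  ≥
a = 1, b = 1 ↦ 1  ≥
So 7 of the 16 assignments meet the threshold.

7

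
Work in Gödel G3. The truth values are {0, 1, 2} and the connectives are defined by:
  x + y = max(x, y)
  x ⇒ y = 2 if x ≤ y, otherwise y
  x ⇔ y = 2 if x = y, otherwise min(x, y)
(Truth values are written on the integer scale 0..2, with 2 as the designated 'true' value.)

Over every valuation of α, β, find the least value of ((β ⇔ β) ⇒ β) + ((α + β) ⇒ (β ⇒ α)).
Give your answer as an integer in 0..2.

Take α = 0, β = 1:
β ⇔ β = 1 ⇔ 1 = 2
(β ⇔ β) ⇒ β = 2 ⇒ 1 = 1
α + β = 0 + 1 = 1
β ⇒ α = 1 ⇒ 0 = 0
(α + β) ⇒ (β ⇒ α) = 1 ⇒ 0 = 0
((β ⇔ β) ⇒ β) + ((α + β) ⇒ (β ⇒ α)) = 1 + 0 = 1
No assignment yields a value below 1, so this is the minimum.

1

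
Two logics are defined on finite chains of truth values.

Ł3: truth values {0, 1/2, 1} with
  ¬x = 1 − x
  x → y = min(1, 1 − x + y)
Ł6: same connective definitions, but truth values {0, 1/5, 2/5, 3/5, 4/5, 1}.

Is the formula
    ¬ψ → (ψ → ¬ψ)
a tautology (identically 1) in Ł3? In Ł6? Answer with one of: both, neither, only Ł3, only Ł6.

both

In Ł3: every assignment gives 1 — tautology.
In Ł6: every assignment gives 1 — tautology.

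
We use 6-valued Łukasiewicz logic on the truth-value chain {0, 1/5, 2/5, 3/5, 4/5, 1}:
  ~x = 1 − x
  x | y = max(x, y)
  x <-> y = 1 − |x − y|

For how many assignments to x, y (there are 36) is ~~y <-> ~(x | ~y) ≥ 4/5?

value 1: 21 assignments (counts)
value 4/5: 5 assignments (counts)
value 3/5: 4 assignments
value 2/5: 3 assignments
value 1/5: 2 assignments
value 0: 1 assignment
So 26 of the 36 assignments meet the threshold.

26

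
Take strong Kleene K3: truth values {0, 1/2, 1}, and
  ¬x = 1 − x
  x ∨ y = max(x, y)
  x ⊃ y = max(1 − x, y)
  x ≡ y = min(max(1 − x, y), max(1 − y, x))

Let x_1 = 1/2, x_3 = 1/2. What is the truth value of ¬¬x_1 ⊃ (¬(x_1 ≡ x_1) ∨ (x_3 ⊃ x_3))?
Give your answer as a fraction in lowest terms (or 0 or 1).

¬x_1 = ¬1/2 = 1/2
¬¬x_1 = ¬1/2 = 1/2
x_1 ≡ x_1 = 1/2 ≡ 1/2 = 1/2
¬(x_1 ≡ x_1) = ¬1/2 = 1/2
x_3 ⊃ x_3 = 1/2 ⊃ 1/2 = 1/2
¬(x_1 ≡ x_1) ∨ (x_3 ⊃ x_3) = 1/2 ∨ 1/2 = 1/2
¬¬x_1 ⊃ (¬(x_1 ≡ x_1) ∨ (x_3 ⊃ x_3)) = 1/2 ⊃ 1/2 = 1/2

1/2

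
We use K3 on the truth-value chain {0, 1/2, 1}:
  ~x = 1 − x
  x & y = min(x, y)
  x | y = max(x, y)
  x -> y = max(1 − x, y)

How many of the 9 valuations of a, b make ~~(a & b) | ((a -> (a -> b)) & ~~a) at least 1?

1

a = 0, b = 0 ↦ 0  <
a = 0, b = 1/2 ↦ 0  <
a = 0, b = 1 ↦ 0  <
a = 1/2, b = 0 ↦ 1/2  <
a = 1/2, b = 1/2 ↦ 1/2  <
a = 1/2, b = 1 ↦ 1/2  <
a = 1, b = 0 ↦ 0  <
a = 1, b = 1/2 ↦ 1/2  <
a = 1, b = 1 ↦ 1  ≥
So 1 of the 9 assignments meets the threshold.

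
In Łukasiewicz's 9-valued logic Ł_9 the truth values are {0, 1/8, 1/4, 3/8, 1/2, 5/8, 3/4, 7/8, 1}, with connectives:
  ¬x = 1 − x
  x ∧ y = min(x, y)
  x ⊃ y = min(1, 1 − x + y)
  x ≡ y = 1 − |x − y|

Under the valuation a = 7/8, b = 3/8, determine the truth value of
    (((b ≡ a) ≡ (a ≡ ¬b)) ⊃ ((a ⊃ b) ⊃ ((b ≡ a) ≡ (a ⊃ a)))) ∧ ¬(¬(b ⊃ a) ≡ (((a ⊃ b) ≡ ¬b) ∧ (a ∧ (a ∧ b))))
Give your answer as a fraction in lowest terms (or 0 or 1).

b ≡ a = 3/8 ≡ 7/8 = 1/2
¬b = ¬3/8 = 5/8
a ≡ ¬b = 7/8 ≡ 5/8 = 3/4
(b ≡ a) ≡ (a ≡ ¬b) = 1/2 ≡ 3/4 = 3/4
a ⊃ b = 7/8 ⊃ 3/8 = 1/2
b ≡ a = 3/8 ≡ 7/8 = 1/2
a ⊃ a = 7/8 ⊃ 7/8 = 1
(b ≡ a) ≡ (a ⊃ a) = 1/2 ≡ 1 = 1/2
(a ⊃ b) ⊃ ((b ≡ a) ≡ (a ⊃ a)) = 1/2 ⊃ 1/2 = 1
((b ≡ a) ≡ (a ≡ ¬b)) ⊃ ((a ⊃ b) ⊃ ((b ≡ a) ≡ (a ⊃ a))) = 3/4 ⊃ 1 = 1
b ⊃ a = 3/8 ⊃ 7/8 = 1
¬(b ⊃ a) = ¬1 = 0
a ⊃ b = 7/8 ⊃ 3/8 = 1/2
¬b = ¬3/8 = 5/8
(a ⊃ b) ≡ ¬b = 1/2 ≡ 5/8 = 7/8
a ∧ b = 7/8 ∧ 3/8 = 3/8
a ∧ (a ∧ b) = 7/8 ∧ 3/8 = 3/8
((a ⊃ b) ≡ ¬b) ∧ (a ∧ (a ∧ b)) = 7/8 ∧ 3/8 = 3/8
¬(b ⊃ a) ≡ (((a ⊃ b) ≡ ¬b) ∧ (a ∧ (a ∧ b))) = 0 ≡ 3/8 = 5/8
¬(¬(b ⊃ a) ≡ (((a ⊃ b) ≡ ¬b) ∧ (a ∧ (a ∧ b)))) = ¬5/8 = 3/8
(((b ≡ a) ≡ (a ≡ ¬b)) ⊃ ((a ⊃ b) ⊃ ((b ≡ a) ≡ (a ⊃ a)))) ∧ ¬(¬(b ⊃ a) ≡ (((a ⊃ b) ≡ ¬b) ∧ (a ∧ (a ∧ b)))) = 1 ∧ 3/8 = 3/8

3/8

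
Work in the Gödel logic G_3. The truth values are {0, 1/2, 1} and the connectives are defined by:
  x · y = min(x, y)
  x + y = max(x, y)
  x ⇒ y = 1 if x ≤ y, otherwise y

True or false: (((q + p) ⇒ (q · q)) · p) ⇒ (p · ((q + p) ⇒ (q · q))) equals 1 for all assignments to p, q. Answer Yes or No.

Yes

p = 0, q = 0 ↦ 1
p = 0, q = 1/2 ↦ 1
p = 0, q = 1 ↦ 1
p = 1/2, q = 0 ↦ 1
p = 1/2, q = 1/2 ↦ 1
p = 1/2, q = 1 ↦ 1
p = 1, q = 0 ↦ 1
p = 1, q = 1/2 ↦ 1
p = 1, q = 1 ↦ 1
Every assignment gives a value ≥ 1.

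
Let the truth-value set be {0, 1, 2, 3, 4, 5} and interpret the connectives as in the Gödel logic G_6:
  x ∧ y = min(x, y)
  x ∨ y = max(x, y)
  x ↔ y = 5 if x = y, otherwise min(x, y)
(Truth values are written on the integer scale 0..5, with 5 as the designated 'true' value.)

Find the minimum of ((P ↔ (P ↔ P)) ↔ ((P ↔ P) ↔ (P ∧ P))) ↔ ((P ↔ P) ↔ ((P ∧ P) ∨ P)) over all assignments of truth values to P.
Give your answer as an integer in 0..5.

Take P = 0:
P ↔ P = 0 ↔ 0 = 5
P ↔ (P ↔ P) = 0 ↔ 5 = 0
P ↔ P = 0 ↔ 0 = 5
P ∧ P = 0 ∧ 0 = 0
(P ↔ P) ↔ (P ∧ P) = 5 ↔ 0 = 0
(P ↔ (P ↔ P)) ↔ ((P ↔ P) ↔ (P ∧ P)) = 0 ↔ 0 = 5
P ↔ P = 0 ↔ 0 = 5
P ∧ P = 0 ∧ 0 = 0
(P ∧ P) ∨ P = 0 ∨ 0 = 0
(P ↔ P) ↔ ((P ∧ P) ∨ P) = 5 ↔ 0 = 0
((P ↔ (P ↔ P)) ↔ ((P ↔ P) ↔ (P ∧ P))) ↔ ((P ↔ P) ↔ ((P ∧ P) ∨ P)) = 5 ↔ 0 = 0
No assignment yields a value below 0, so this is the minimum.

0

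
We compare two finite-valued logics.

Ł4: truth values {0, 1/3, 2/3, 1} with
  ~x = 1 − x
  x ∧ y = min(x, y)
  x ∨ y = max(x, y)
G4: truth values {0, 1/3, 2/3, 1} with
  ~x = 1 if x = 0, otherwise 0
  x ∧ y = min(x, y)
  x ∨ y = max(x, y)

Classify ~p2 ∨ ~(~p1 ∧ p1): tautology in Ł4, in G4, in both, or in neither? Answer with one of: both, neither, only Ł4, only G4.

In Ł4: at p1 = 1/3, p2 = 1/3 the value is 2/3 — not a tautology.
In G4: every assignment gives 1 — tautology.

only G4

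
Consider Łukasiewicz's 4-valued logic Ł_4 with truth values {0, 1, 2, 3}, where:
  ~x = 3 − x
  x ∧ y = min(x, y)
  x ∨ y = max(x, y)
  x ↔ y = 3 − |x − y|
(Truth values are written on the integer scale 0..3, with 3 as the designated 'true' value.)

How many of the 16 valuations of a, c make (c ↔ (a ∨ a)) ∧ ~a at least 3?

a = 0, c = 0 ↦ 3  ≥
a = 0, c = 1 ↦ 2  <
a = 0, c = 2 ↦ 1  <
a = 0, c = 3 ↦ 0  <
a = 1, c = 0 ↦ 2  <
a = 1, c = 1 ↦ 2  <
a = 1, c = 2 ↦ 2  <
a = 1, c = 3 ↦ 1  <
a = 2, c = 0 ↦ 1  <
a = 2, c = 1 ↦ 1  <
a = 2, c = 2 ↦ 1  <
a = 2, c = 3 ↦ 1  <
a = 3, c = 0 ↦ 0  <
a = 3, c = 1 ↦ 0  <
a = 3, c = 2 ↦ 0  <
a = 3, c = 3 ↦ 0  <
So 1 of the 16 assignments meets the threshold.

1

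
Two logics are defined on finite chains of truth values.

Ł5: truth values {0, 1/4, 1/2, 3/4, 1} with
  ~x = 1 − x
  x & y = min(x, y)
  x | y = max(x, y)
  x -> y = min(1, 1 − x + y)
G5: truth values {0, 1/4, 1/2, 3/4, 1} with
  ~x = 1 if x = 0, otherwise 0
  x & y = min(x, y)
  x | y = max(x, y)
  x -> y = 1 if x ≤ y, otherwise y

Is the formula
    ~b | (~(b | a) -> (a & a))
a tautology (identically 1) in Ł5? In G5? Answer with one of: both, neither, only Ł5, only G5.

only G5

In Ł5: at a = 0, b = 1/4 the value is 3/4 — not a tautology.
In G5: every assignment gives 1 — tautology.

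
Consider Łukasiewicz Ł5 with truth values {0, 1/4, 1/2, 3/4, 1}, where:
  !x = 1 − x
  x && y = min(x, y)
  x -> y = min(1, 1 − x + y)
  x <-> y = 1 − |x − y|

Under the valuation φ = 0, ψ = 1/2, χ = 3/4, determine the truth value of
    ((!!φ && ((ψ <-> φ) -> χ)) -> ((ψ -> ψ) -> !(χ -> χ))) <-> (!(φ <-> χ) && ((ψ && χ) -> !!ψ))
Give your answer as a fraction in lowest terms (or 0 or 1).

3/4

!φ = !0 = 1
!!φ = !1 = 0
ψ <-> φ = 1/2 <-> 0 = 1/2
(ψ <-> φ) -> χ = 1/2 -> 3/4 = 1
!!φ && ((ψ <-> φ) -> χ) = 0 && 1 = 0
ψ -> ψ = 1/2 -> 1/2 = 1
χ -> χ = 3/4 -> 3/4 = 1
!(χ -> χ) = !1 = 0
(ψ -> ψ) -> !(χ -> χ) = 1 -> 0 = 0
(!!φ && ((ψ <-> φ) -> χ)) -> ((ψ -> ψ) -> !(χ -> χ)) = 0 -> 0 = 1
φ <-> χ = 0 <-> 3/4 = 1/4
!(φ <-> χ) = !1/4 = 3/4
ψ && χ = 1/2 && 3/4 = 1/2
!ψ = !1/2 = 1/2
!!ψ = !1/2 = 1/2
(ψ && χ) -> !!ψ = 1/2 -> 1/2 = 1
!(φ <-> χ) && ((ψ && χ) -> !!ψ) = 3/4 && 1 = 3/4
((!!φ && ((ψ <-> φ) -> χ)) -> ((ψ -> ψ) -> !(χ -> χ))) <-> (!(φ <-> χ) && ((ψ && χ) -> !!ψ)) = 1 <-> 3/4 = 3/4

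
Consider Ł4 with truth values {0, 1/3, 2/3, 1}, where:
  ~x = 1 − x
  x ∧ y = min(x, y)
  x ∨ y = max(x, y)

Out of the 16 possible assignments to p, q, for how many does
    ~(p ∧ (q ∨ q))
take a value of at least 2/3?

p = 0, q = 0 ↦ 1  ≥
p = 0, q = 1/3 ↦ 1  ≥
p = 0, q = 2/3 ↦ 1  ≥
p = 0, q = 1 ↦ 1  ≥
p = 1/3, q = 0 ↦ 1  ≥
p = 1/3, q = 1/3 ↦ 2/3  ≥
p = 1/3, q = 2/3 ↦ 2/3  ≥
p = 1/3, q = 1 ↦ 2/3  ≥
p = 2/3, q = 0 ↦ 1  ≥
p = 2/3, q = 1/3 ↦ 2/3  ≥
p = 2/3, q = 2/3 ↦ 1/3  <
p = 2/3, q = 1 ↦ 1/3  <
p = 1, q = 0 ↦ 1  ≥
p = 1, q = 1/3 ↦ 2/3  ≥
p = 1, q = 2/3 ↦ 1/3  <
p = 1, q = 1 ↦ 0  <
So 12 of the 16 assignments meet the threshold.

12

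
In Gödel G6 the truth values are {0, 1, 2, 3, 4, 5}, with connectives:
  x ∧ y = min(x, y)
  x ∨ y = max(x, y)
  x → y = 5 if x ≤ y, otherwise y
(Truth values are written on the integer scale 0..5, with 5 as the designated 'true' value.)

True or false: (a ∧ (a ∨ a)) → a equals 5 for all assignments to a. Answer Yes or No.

a = 0 ↦ 5
a = 1 ↦ 5
a = 2 ↦ 5
a = 3 ↦ 5
a = 4 ↦ 5
a = 5 ↦ 5
Every assignment gives a value ≥ 5.

Yes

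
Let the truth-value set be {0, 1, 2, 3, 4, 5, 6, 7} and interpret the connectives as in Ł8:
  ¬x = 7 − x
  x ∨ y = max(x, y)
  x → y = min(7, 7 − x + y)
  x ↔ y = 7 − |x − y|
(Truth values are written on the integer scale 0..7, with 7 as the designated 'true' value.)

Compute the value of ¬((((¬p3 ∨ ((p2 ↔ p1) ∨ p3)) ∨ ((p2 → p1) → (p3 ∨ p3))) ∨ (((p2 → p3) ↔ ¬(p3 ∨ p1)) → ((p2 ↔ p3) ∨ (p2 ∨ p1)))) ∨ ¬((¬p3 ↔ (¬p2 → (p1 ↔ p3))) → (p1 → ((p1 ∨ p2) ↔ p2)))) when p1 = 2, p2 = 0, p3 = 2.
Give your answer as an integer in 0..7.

¬p3 = ¬2 = 5
p2 ↔ p1 = 0 ↔ 2 = 5
(p2 ↔ p1) ∨ p3 = 5 ∨ 2 = 5
¬p3 ∨ ((p2 ↔ p1) ∨ p3) = 5 ∨ 5 = 5
p2 → p1 = 0 → 2 = 7
p3 ∨ p3 = 2 ∨ 2 = 2
(p2 → p1) → (p3 ∨ p3) = 7 → 2 = 2
(¬p3 ∨ ((p2 ↔ p1) ∨ p3)) ∨ ((p2 → p1) → (p3 ∨ p3)) = 5 ∨ 2 = 5
p2 → p3 = 0 → 2 = 7
p3 ∨ p1 = 2 ∨ 2 = 2
¬(p3 ∨ p1) = ¬2 = 5
(p2 → p3) ↔ ¬(p3 ∨ p1) = 7 ↔ 5 = 5
p2 ↔ p3 = 0 ↔ 2 = 5
p2 ∨ p1 = 0 ∨ 2 = 2
(p2 ↔ p3) ∨ (p2 ∨ p1) = 5 ∨ 2 = 5
((p2 → p3) ↔ ¬(p3 ∨ p1)) → ((p2 ↔ p3) ∨ (p2 ∨ p1)) = 5 → 5 = 7
((¬p3 ∨ ((p2 ↔ p1) ∨ p3)) ∨ ((p2 → p1) → (p3 ∨ p3))) ∨ (((p2 → p3) ↔ ¬(p3 ∨ p1)) → ((p2 ↔ p3) ∨ (p2 ∨ p1))) = 5 ∨ 7 = 7
¬p3 = ¬2 = 5
¬p2 = ¬0 = 7
p1 ↔ p3 = 2 ↔ 2 = 7
¬p2 → (p1 ↔ p3) = 7 → 7 = 7
¬p3 ↔ (¬p2 → (p1 ↔ p3)) = 5 ↔ 7 = 5
p1 ∨ p2 = 2 ∨ 0 = 2
(p1 ∨ p2) ↔ p2 = 2 ↔ 0 = 5
p1 → ((p1 ∨ p2) ↔ p2) = 2 → 5 = 7
(¬p3 ↔ (¬p2 → (p1 ↔ p3))) → (p1 → ((p1 ∨ p2) ↔ p2)) = 5 → 7 = 7
¬((¬p3 ↔ (¬p2 → (p1 ↔ p3))) → (p1 → ((p1 ∨ p2) ↔ p2))) = ¬7 = 0
(((¬p3 ∨ ((p2 ↔ p1) ∨ p3)) ∨ ((p2 → p1) → (p3 ∨ p3))) ∨ (((p2 → p3) ↔ ¬(p3 ∨ p1)) → ((p2 ↔ p3) ∨ (p2 ∨ p1)))) ∨ ¬((¬p3 ↔ (¬p2 → (p1 ↔ p3))) → (p1 → ((p1 ∨ p2) ↔ p2))) = 7 ∨ 0 = 7
¬((((¬p3 ∨ ((p2 ↔ p1) ∨ p3)) ∨ ((p2 → p1) → (p3 ∨ p3))) ∨ (((p2 → p3) ↔ ¬(p3 ∨ p1)) → ((p2 ↔ p3) ∨ (p2 ∨ p1)))) ∨ ¬((¬p3 ↔ (¬p2 → (p1 ↔ p3))) → (p1 → ((p1 ∨ p2) ↔ p2)))) = ¬7 = 0

0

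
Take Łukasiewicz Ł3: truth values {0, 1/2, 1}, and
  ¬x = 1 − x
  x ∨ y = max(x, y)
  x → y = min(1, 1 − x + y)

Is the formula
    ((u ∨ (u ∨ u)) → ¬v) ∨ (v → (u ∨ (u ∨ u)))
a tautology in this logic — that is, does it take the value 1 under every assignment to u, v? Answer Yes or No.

No

Counterexample: take u = 1/2, v = 1.
u ∨ u = 1/2 ∨ 1/2 = 1/2
u ∨ (u ∨ u) = 1/2 ∨ 1/2 = 1/2
¬v = ¬1 = 0
(u ∨ (u ∨ u)) → ¬v = 1/2 → 0 = 1/2
u ∨ u = 1/2 ∨ 1/2 = 1/2
u ∨ (u ∨ u) = 1/2 ∨ 1/2 = 1/2
v → (u ∨ (u ∨ u)) = 1 → 1/2 = 1/2
((u ∨ (u ∨ u)) → ¬v) ∨ (v → (u ∨ (u ∨ u))) = 1/2 ∨ 1/2 = 1/2
This gives 1/2 ≠ 1.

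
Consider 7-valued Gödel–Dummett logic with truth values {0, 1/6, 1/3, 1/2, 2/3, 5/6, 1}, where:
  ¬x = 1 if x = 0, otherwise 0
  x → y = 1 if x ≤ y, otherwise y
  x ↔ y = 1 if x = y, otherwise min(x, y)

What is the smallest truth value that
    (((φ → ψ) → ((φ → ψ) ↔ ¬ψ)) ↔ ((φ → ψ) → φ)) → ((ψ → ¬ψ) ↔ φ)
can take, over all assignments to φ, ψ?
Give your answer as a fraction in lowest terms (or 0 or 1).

1/6

Take φ = 1/6, ψ = 0:
φ → ψ = 1/6 → 0 = 0
φ → ψ = 1/6 → 0 = 0
¬ψ = ¬0 = 1
(φ → ψ) ↔ ¬ψ = 0 ↔ 1 = 0
(φ → ψ) → ((φ → ψ) ↔ ¬ψ) = 0 → 0 = 1
φ → ψ = 1/6 → 0 = 0
(φ → ψ) → φ = 0 → 1/6 = 1
((φ → ψ) → ((φ → ψ) ↔ ¬ψ)) ↔ ((φ → ψ) → φ) = 1 ↔ 1 = 1
¬ψ = ¬0 = 1
ψ → ¬ψ = 0 → 1 = 1
(ψ → ¬ψ) ↔ φ = 1 ↔ 1/6 = 1/6
(((φ → ψ) → ((φ → ψ) ↔ ¬ψ)) ↔ ((φ → ψ) → φ)) → ((ψ → ¬ψ) ↔ φ) = 1 → 1/6 = 1/6
No assignment yields a value below 1/6, so this is the minimum.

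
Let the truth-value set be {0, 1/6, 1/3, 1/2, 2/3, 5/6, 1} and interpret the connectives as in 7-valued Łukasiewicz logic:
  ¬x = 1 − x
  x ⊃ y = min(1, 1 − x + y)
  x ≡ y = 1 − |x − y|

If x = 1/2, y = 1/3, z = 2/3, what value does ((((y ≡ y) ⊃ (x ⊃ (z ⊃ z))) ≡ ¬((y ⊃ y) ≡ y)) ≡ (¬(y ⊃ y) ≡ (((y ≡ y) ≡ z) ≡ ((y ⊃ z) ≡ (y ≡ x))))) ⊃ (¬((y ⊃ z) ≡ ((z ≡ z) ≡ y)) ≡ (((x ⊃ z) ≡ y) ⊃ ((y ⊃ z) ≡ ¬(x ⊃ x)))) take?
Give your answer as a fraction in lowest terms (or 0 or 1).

1

y ≡ y = 1/3 ≡ 1/3 = 1
z ⊃ z = 2/3 ⊃ 2/3 = 1
x ⊃ (z ⊃ z) = 1/2 ⊃ 1 = 1
(y ≡ y) ⊃ (x ⊃ (z ⊃ z)) = 1 ⊃ 1 = 1
y ⊃ y = 1/3 ⊃ 1/3 = 1
(y ⊃ y) ≡ y = 1 ≡ 1/3 = 1/3
¬((y ⊃ y) ≡ y) = ¬1/3 = 2/3
((y ≡ y) ⊃ (x ⊃ (z ⊃ z))) ≡ ¬((y ⊃ y) ≡ y) = 1 ≡ 2/3 = 2/3
y ⊃ y = 1/3 ⊃ 1/3 = 1
¬(y ⊃ y) = ¬1 = 0
y ≡ y = 1/3 ≡ 1/3 = 1
(y ≡ y) ≡ z = 1 ≡ 2/3 = 2/3
y ⊃ z = 1/3 ⊃ 2/3 = 1
y ≡ x = 1/3 ≡ 1/2 = 5/6
(y ⊃ z) ≡ (y ≡ x) = 1 ≡ 5/6 = 5/6
((y ≡ y) ≡ z) ≡ ((y ⊃ z) ≡ (y ≡ x)) = 2/3 ≡ 5/6 = 5/6
¬(y ⊃ y) ≡ (((y ≡ y) ≡ z) ≡ ((y ⊃ z) ≡ (y ≡ x))) = 0 ≡ 5/6 = 1/6
(((y ≡ y) ⊃ (x ⊃ (z ⊃ z))) ≡ ¬((y ⊃ y) ≡ y)) ≡ (¬(y ⊃ y) ≡ (((y ≡ y) ≡ z) ≡ ((y ⊃ z) ≡ (y ≡ x)))) = 2/3 ≡ 1/6 = 1/2
y ⊃ z = 1/3 ⊃ 2/3 = 1
z ≡ z = 2/3 ≡ 2/3 = 1
(z ≡ z) ≡ y = 1 ≡ 1/3 = 1/3
(y ⊃ z) ≡ ((z ≡ z) ≡ y) = 1 ≡ 1/3 = 1/3
¬((y ⊃ z) ≡ ((z ≡ z) ≡ y)) = ¬1/3 = 2/3
x ⊃ z = 1/2 ⊃ 2/3 = 1
(x ⊃ z) ≡ y = 1 ≡ 1/3 = 1/3
y ⊃ z = 1/3 ⊃ 2/3 = 1
x ⊃ x = 1/2 ⊃ 1/2 = 1
¬(x ⊃ x) = ¬1 = 0
(y ⊃ z) ≡ ¬(x ⊃ x) = 1 ≡ 0 = 0
((x ⊃ z) ≡ y) ⊃ ((y ⊃ z) ≡ ¬(x ⊃ x)) = 1/3 ⊃ 0 = 2/3
¬((y ⊃ z) ≡ ((z ≡ z) ≡ y)) ≡ (((x ⊃ z) ≡ y) ⊃ ((y ⊃ z) ≡ ¬(x ⊃ x))) = 2/3 ≡ 2/3 = 1
((((y ≡ y) ⊃ (x ⊃ (z ⊃ z))) ≡ ¬((y ⊃ y) ≡ y)) ≡ (¬(y ⊃ y) ≡ (((y ≡ y) ≡ z) ≡ ((y ⊃ z) ≡ (y ≡ x))))) ⊃ (¬((y ⊃ z) ≡ ((z ≡ z) ≡ y)) ≡ (((x ⊃ z) ≡ y) ⊃ ((y ⊃ z) ≡ ¬(x ⊃ x)))) = 1/2 ⊃ 1 = 1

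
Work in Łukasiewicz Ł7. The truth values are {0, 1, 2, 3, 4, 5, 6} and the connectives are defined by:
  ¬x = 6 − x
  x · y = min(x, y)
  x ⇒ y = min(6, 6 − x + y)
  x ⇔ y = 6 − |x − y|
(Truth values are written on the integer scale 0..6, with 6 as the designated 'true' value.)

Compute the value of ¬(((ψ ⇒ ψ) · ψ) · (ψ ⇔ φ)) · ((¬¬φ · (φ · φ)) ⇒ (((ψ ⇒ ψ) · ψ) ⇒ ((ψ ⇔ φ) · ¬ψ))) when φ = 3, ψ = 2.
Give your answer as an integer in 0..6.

4

ψ ⇒ ψ = 2 ⇒ 2 = 6
(ψ ⇒ ψ) · ψ = 6 · 2 = 2
ψ ⇔ φ = 2 ⇔ 3 = 5
((ψ ⇒ ψ) · ψ) · (ψ ⇔ φ) = 2 · 5 = 2
¬(((ψ ⇒ ψ) · ψ) · (ψ ⇔ φ)) = ¬2 = 4
¬φ = ¬3 = 3
¬¬φ = ¬3 = 3
φ · φ = 3 · 3 = 3
¬¬φ · (φ · φ) = 3 · 3 = 3
ψ ⇒ ψ = 2 ⇒ 2 = 6
(ψ ⇒ ψ) · ψ = 6 · 2 = 2
ψ ⇔ φ = 2 ⇔ 3 = 5
¬ψ = ¬2 = 4
(ψ ⇔ φ) · ¬ψ = 5 · 4 = 4
((ψ ⇒ ψ) · ψ) ⇒ ((ψ ⇔ φ) · ¬ψ) = 2 ⇒ 4 = 6
(¬¬φ · (φ · φ)) ⇒ (((ψ ⇒ ψ) · ψ) ⇒ ((ψ ⇔ φ) · ¬ψ)) = 3 ⇒ 6 = 6
¬(((ψ ⇒ ψ) · ψ) · (ψ ⇔ φ)) · ((¬¬φ · (φ · φ)) ⇒ (((ψ ⇒ ψ) · ψ) ⇒ ((ψ ⇔ φ) · ¬ψ))) = 4 · 6 = 4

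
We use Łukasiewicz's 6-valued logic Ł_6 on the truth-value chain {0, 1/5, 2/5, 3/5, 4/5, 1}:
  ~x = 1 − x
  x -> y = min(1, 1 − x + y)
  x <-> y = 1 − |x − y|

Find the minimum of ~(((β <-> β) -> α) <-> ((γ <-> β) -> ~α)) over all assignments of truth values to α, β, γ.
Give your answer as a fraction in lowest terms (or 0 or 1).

0

Take α = 3/5, β = 0, γ = 1/5:
β <-> β = 0 <-> 0 = 1
(β <-> β) -> α = 1 -> 3/5 = 3/5
γ <-> β = 1/5 <-> 0 = 4/5
~α = ~3/5 = 2/5
(γ <-> β) -> ~α = 4/5 -> 2/5 = 3/5
((β <-> β) -> α) <-> ((γ <-> β) -> ~α) = 3/5 <-> 3/5 = 1
~(((β <-> β) -> α) <-> ((γ <-> β) -> ~α)) = ~1 = 0
No assignment yields a value below 0, so this is the minimum.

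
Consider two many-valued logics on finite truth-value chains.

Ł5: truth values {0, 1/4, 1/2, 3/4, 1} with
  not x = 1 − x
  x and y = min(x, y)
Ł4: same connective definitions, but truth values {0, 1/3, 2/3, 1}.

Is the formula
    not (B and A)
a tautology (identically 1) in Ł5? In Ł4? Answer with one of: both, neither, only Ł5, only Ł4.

In Ł5: at A = 1/4, B = 1/4 the value is 3/4 — not a tautology.
In Ł4: at A = 1/3, B = 1/3 the value is 2/3 — not a tautology.

neither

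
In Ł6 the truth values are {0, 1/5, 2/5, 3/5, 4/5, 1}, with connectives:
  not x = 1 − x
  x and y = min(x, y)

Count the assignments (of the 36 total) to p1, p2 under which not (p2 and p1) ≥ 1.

value 1: 11 assignments (counts)
value 4/5: 9 assignments
value 3/5: 7 assignments
value 2/5: 5 assignments
value 1/5: 3 assignments
value 0: 1 assignment
So 11 of the 36 assignments meet the threshold.

11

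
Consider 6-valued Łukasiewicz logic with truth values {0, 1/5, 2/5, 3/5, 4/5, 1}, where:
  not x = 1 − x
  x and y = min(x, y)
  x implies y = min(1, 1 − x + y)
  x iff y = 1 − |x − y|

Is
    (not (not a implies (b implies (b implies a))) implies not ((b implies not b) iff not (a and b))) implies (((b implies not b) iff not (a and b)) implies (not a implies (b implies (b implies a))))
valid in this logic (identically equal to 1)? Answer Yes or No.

At a = 1/5, b = 2/5, for instance:
not a = not 1/5 = 4/5
b implies a = 2/5 implies 1/5 = 4/5
b implies (b implies a) = 2/5 implies 4/5 = 1
not a implies (b implies (b implies a)) = 4/5 implies 1 = 1
not (not a implies (b implies (b implies a))) = not 1 = 0
not b = not 2/5 = 3/5
b implies not b = 2/5 implies 3/5 = 1
a and b = 1/5 and 2/5 = 1/5
not (a and b) = not 1/5 = 4/5
(b implies not b) iff not (a and b) = 1 iff 4/5 = 4/5
not ((b implies not b) iff not (a and b)) = not 4/5 = 1/5
not (not a implies (b implies (b implies a))) implies not ((b implies not b) iff not (a and b)) = 0 implies 1/5 = 1
((b implies not b) iff not (a and b)) implies (not a implies (b implies (b implies a))) = 4/5 implies 1 = 1
(not (not a implies (b implies (b implies a))) implies not ((b implies not b) iff not (a and b))) implies (((b implies not b) iff not (a and b)) implies (not a implies (b implies (b implies a)))) = 1 implies 1 = 1
and checking the remaining 35 assignments likewise gives ≥ 1 in every case.

Yes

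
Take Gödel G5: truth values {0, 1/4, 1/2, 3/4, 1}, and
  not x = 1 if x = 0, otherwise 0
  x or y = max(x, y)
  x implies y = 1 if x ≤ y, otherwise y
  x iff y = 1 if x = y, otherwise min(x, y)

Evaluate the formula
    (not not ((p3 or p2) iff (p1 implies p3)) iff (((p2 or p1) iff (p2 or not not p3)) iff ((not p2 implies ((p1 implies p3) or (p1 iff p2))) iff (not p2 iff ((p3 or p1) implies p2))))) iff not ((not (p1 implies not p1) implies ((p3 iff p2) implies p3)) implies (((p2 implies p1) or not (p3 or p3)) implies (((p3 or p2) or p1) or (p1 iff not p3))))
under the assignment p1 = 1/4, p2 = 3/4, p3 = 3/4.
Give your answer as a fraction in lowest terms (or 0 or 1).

1

p3 or p2 = 3/4 or 3/4 = 3/4
p1 implies p3 = 1/4 implies 3/4 = 1
(p3 or p2) iff (p1 implies p3) = 3/4 iff 1 = 3/4
not ((p3 or p2) iff (p1 implies p3)) = not 3/4 = 0
not not ((p3 or p2) iff (p1 implies p3)) = not 0 = 1
p2 or p1 = 3/4 or 1/4 = 3/4
not p3 = not 3/4 = 0
not not p3 = not 0 = 1
p2 or not not p3 = 3/4 or 1 = 1
(p2 or p1) iff (p2 or not not p3) = 3/4 iff 1 = 3/4
not p2 = not 3/4 = 0
p1 implies p3 = 1/4 implies 3/4 = 1
p1 iff p2 = 1/4 iff 3/4 = 1/4
(p1 implies p3) or (p1 iff p2) = 1 or 1/4 = 1
not p2 implies ((p1 implies p3) or (p1 iff p2)) = 0 implies 1 = 1
not p2 = not 3/4 = 0
p3 or p1 = 3/4 or 1/4 = 3/4
(p3 or p1) implies p2 = 3/4 implies 3/4 = 1
not p2 iff ((p3 or p1) implies p2) = 0 iff 1 = 0
(not p2 implies ((p1 implies p3) or (p1 iff p2))) iff (not p2 iff ((p3 or p1) implies p2)) = 1 iff 0 = 0
((p2 or p1) iff (p2 or not not p3)) iff ((not p2 implies ((p1 implies p3) or (p1 iff p2))) iff (not p2 iff ((p3 or p1) implies p2))) = 3/4 iff 0 = 0
not not ((p3 or p2) iff (p1 implies p3)) iff (((p2 or p1) iff (p2 or not not p3)) iff ((not p2 implies ((p1 implies p3) or (p1 iff p2))) iff (not p2 iff ((p3 or p1) implies p2)))) = 1 iff 0 = 0
not p1 = not 1/4 = 0
p1 implies not p1 = 1/4 implies 0 = 0
not (p1 implies not p1) = not 0 = 1
p3 iff p2 = 3/4 iff 3/4 = 1
(p3 iff p2) implies p3 = 1 implies 3/4 = 3/4
not (p1 implies not p1) implies ((p3 iff p2) implies p3) = 1 implies 3/4 = 3/4
p2 implies p1 = 3/4 implies 1/4 = 1/4
p3 or p3 = 3/4 or 3/4 = 3/4
not (p3 or p3) = not 3/4 = 0
(p2 implies p1) or not (p3 or p3) = 1/4 or 0 = 1/4
p3 or p2 = 3/4 or 3/4 = 3/4
(p3 or p2) or p1 = 3/4 or 1/4 = 3/4
not p3 = not 3/4 = 0
p1 iff not p3 = 1/4 iff 0 = 0
((p3 or p2) or p1) or (p1 iff not p3) = 3/4 or 0 = 3/4
((p2 implies p1) or not (p3 or p3)) implies (((p3 or p2) or p1) or (p1 iff not p3)) = 1/4 implies 3/4 = 1
(not (p1 implies not p1) implies ((p3 iff p2) implies p3)) implies (((p2 implies p1) or not (p3 or p3)) implies (((p3 or p2) or p1) or (p1 iff not p3))) = 3/4 implies 1 = 1
not ((not (p1 implies not p1) implies ((p3 iff p2) implies p3)) implies (((p2 implies p1) or not (p3 or p3)) implies (((p3 or p2) or p1) or (p1 iff not p3)))) = not 1 = 0
(not not ((p3 or p2) iff (p1 implies p3)) iff (((p2 or p1) iff (p2 or not not p3)) iff ((not p2 implies ((p1 implies p3) or (p1 iff p2))) iff (not p2 iff ((p3 or p1) implies p2))))) iff not ((not (p1 implies not p1) implies ((p3 iff p2) implies p3)) implies (((p2 implies p1) or not (p3 or p3)) implies (((p3 or p2) or p1) or (p1 iff not p3)))) = 0 iff 0 = 1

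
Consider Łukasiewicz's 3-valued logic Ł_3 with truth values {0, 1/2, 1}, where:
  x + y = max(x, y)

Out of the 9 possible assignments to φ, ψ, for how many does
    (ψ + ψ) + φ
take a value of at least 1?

5

φ = 0, ψ = 0 ↦ 0  <
φ = 0, ψ = 1/2 ↦ 1/2  <
φ = 0, ψ = 1 ↦ 1  ≥
φ = 1/2, ψ = 0 ↦ 1/2  <
φ = 1/2, ψ = 1/2 ↦ 1/2  <
φ = 1/2, ψ = 1 ↦ 1  ≥
φ = 1, ψ = 0 ↦ 1  ≥
φ = 1, ψ = 1/2 ↦ 1  ≥
φ = 1, ψ = 1 ↦ 1  ≥
So 5 of the 9 assignments meet the threshold.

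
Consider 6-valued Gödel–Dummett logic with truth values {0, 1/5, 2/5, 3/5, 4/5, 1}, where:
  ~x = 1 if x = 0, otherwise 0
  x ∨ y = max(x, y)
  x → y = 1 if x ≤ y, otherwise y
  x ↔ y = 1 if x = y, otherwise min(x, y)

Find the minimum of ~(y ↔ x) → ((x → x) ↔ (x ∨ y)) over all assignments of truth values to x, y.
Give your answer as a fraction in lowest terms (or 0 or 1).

1/5

Take x = 0, y = 1/5:
y ↔ x = 1/5 ↔ 0 = 0
~(y ↔ x) = ~0 = 1
x → x = 0 → 0 = 1
x ∨ y = 0 ∨ 1/5 = 1/5
(x → x) ↔ (x ∨ y) = 1 ↔ 1/5 = 1/5
~(y ↔ x) → ((x → x) ↔ (x ∨ y)) = 1 → 1/5 = 1/5
No assignment yields a value below 1/5, so this is the minimum.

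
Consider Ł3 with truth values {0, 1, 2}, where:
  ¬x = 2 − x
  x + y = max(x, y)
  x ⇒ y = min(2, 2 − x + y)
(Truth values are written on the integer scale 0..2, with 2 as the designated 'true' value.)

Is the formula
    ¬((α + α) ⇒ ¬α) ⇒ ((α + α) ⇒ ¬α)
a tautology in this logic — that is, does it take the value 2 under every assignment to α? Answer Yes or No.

No

Counterexample: take α = 2.
α + α = 2 + 2 = 2
¬α = ¬2 = 0
(α + α) ⇒ ¬α = 2 ⇒ 0 = 0
¬((α + α) ⇒ ¬α) = ¬0 = 2
α + α = 2 + 2 = 2
¬α = ¬2 = 0
(α + α) ⇒ ¬α = 2 ⇒ 0 = 0
¬((α + α) ⇒ ¬α) ⇒ ((α + α) ⇒ ¬α) = 2 ⇒ 0 = 0
This gives 0 ≠ 2.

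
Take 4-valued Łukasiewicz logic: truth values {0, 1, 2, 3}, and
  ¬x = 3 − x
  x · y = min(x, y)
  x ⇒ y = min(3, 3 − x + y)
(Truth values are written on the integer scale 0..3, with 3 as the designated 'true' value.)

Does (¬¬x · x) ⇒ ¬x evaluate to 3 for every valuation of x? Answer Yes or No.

Counterexample: take x = 2.
¬x = ¬2 = 1
¬¬x = ¬1 = 2
¬¬x · x = 2 · 2 = 2
¬x = ¬2 = 1
(¬¬x · x) ⇒ ¬x = 2 ⇒ 1 = 2
This gives 2 ≠ 3.

No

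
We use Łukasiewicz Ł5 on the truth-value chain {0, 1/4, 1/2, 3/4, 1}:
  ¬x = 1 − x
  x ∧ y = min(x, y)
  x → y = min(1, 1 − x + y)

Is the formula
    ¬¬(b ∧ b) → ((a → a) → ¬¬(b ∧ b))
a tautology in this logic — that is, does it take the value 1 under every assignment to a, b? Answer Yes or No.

At a = 1/4, b = 0, for instance:
b ∧ b = 0 ∧ 0 = 0
¬(b ∧ b) = ¬0 = 1
¬¬(b ∧ b) = ¬1 = 0
a → a = 1/4 → 1/4 = 1
(a → a) → ¬¬(b ∧ b) = 1 → 0 = 0
¬¬(b ∧ b) → ((a → a) → ¬¬(b ∧ b)) = 0 → 0 = 1
and checking the remaining 24 assignments likewise gives ≥ 1 in every case.

Yes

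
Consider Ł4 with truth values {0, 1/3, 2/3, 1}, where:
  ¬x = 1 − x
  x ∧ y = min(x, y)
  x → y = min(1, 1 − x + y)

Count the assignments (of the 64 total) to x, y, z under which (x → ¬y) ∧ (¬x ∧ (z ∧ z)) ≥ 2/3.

value 1: 4 assignments (counts)
value 2/3: 12 assignments (counts)
value 1/3: 20 assignments
value 0: 28 assignments
So 16 of the 64 assignments meet the threshold.

16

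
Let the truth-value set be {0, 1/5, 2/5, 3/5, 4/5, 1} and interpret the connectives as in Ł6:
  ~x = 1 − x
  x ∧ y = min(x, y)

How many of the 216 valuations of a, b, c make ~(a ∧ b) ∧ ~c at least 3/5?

81

value 1: 11 assignments (counts)
value 4/5: 29 assignments (counts)
value 3/5: 41 assignments (counts)
value 2/5: 47 assignments
value 1/5: 47 assignments
value 0: 41 assignments
So 81 of the 216 assignments meet the threshold.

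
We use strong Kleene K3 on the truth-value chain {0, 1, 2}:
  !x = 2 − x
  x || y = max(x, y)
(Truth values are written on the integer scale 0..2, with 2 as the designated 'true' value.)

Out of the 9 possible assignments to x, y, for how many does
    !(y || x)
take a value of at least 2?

1

x = 0, y = 0 ↦ 2  ≥
x = 0, y = 1 ↦ 1  <
x = 0, y = 2 ↦ 0  <
x = 1, y = 0 ↦ 1  <
x = 1, y = 1 ↦ 1  <
x = 1, y = 2 ↦ 0  <
x = 2, y = 0 ↦ 0  <
x = 2, y = 1 ↦ 0  <
x = 2, y = 2 ↦ 0  <
So 1 of the 9 assignments meets the threshold.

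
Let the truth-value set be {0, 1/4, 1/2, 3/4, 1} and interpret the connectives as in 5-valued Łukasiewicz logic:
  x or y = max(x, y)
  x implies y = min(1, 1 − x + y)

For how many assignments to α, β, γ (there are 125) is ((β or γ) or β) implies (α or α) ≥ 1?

value 1: 55 assignments (counts)
value 3/4: 24 assignments
value 1/2: 21 assignments
value 1/4: 16 assignments
value 0: 9 assignments
So 55 of the 125 assignments meet the threshold.

55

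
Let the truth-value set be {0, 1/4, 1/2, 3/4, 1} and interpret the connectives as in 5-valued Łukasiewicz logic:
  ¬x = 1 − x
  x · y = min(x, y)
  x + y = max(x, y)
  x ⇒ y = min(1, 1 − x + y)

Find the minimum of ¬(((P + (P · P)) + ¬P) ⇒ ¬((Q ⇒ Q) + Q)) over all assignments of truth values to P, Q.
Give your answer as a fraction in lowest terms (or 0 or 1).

Take P = 1/2, Q = 0:
P · P = 1/2 · 1/2 = 1/2
P + (P · P) = 1/2 + 1/2 = 1/2
¬P = ¬1/2 = 1/2
(P + (P · P)) + ¬P = 1/2 + 1/2 = 1/2
Q ⇒ Q = 0 ⇒ 0 = 1
(Q ⇒ Q) + Q = 1 + 0 = 1
¬((Q ⇒ Q) + Q) = ¬1 = 0
((P + (P · P)) + ¬P) ⇒ ¬((Q ⇒ Q) + Q) = 1/2 ⇒ 0 = 1/2
¬(((P + (P · P)) + ¬P) ⇒ ¬((Q ⇒ Q) + Q)) = ¬1/2 = 1/2
No assignment yields a value below 1/2, so this is the minimum.

1/2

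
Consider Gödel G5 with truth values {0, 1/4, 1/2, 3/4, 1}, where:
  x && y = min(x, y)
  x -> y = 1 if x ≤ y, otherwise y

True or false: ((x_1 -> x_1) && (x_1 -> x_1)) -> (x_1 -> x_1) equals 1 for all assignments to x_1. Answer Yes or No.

x_1 = 0 ↦ 1
x_1 = 1/4 ↦ 1
x_1 = 1/2 ↦ 1
x_1 = 3/4 ↦ 1
x_1 = 1 ↦ 1
Every assignment gives a value ≥ 1.

Yes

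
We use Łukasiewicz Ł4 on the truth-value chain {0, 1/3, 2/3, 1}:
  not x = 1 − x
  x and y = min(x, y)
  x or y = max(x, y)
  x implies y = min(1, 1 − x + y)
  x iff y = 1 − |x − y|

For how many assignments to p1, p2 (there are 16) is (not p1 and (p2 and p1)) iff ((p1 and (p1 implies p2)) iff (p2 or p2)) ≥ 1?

2

p1 = 0, p2 = 0 ↦ 0  <
p1 = 0, p2 = 1/3 ↦ 1/3  <
p1 = 0, p2 = 2/3 ↦ 2/3  <
p1 = 0, p2 = 1 ↦ 1  ≥
p1 = 1/3, p2 = 0 ↦ 1/3  <
p1 = 1/3, p2 = 1/3 ↦ 1/3  <
p1 = 1/3, p2 = 2/3 ↦ 2/3  <
p1 = 1/3, p2 = 1 ↦ 1  ≥
p1 = 2/3, p2 = 0 ↦ 1/3  <
p1 = 2/3, p2 = 1/3 ↦ 2/3  <
p1 = 2/3, p2 = 2/3 ↦ 1/3  <
p1 = 2/3, p2 = 1 ↦ 2/3  <
p1 = 1, p2 = 0 ↦ 0  <
p1 = 1, p2 = 1/3 ↦ 0  <
p1 = 1, p2 = 2/3 ↦ 0  <
p1 = 1, p2 = 1 ↦ 0  <
So 2 of the 16 assignments meet the threshold.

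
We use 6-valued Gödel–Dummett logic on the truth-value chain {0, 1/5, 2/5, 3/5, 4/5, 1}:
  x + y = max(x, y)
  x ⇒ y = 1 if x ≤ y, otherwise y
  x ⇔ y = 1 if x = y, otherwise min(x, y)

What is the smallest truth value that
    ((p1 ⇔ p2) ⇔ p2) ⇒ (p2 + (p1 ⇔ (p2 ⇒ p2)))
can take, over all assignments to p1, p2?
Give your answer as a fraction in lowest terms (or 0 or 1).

1/5

Take p1 = 1/5, p2 = 0:
p1 ⇔ p2 = 1/5 ⇔ 0 = 0
(p1 ⇔ p2) ⇔ p2 = 0 ⇔ 0 = 1
p2 ⇒ p2 = 0 ⇒ 0 = 1
p1 ⇔ (p2 ⇒ p2) = 1/5 ⇔ 1 = 1/5
p2 + (p1 ⇔ (p2 ⇒ p2)) = 0 + 1/5 = 1/5
((p1 ⇔ p2) ⇔ p2) ⇒ (p2 + (p1 ⇔ (p2 ⇒ p2))) = 1 ⇒ 1/5 = 1/5
No assignment yields a value below 1/5, so this is the minimum.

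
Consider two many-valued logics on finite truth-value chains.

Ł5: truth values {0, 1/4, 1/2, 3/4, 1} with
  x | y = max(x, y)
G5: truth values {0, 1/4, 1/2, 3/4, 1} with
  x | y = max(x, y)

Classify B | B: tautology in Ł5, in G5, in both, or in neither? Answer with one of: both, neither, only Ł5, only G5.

In Ł5: at B = 0 the value is 0 — not a tautology.
In G5: at B = 0 the value is 0 — not a tautology.

neither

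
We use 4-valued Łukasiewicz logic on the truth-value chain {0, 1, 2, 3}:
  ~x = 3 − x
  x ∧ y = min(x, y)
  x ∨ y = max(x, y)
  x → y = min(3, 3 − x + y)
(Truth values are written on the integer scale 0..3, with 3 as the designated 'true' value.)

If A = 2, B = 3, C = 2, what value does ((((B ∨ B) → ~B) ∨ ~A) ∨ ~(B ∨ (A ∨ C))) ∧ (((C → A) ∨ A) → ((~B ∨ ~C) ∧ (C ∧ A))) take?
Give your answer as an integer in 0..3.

1

B ∨ B = 3 ∨ 3 = 3
~B = ~3 = 0
(B ∨ B) → ~B = 3 → 0 = 0
~A = ~2 = 1
((B ∨ B) → ~B) ∨ ~A = 0 ∨ 1 = 1
A ∨ C = 2 ∨ 2 = 2
B ∨ (A ∨ C) = 3 ∨ 2 = 3
~(B ∨ (A ∨ C)) = ~3 = 0
(((B ∨ B) → ~B) ∨ ~A) ∨ ~(B ∨ (A ∨ C)) = 1 ∨ 0 = 1
C → A = 2 → 2 = 3
(C → A) ∨ A = 3 ∨ 2 = 3
~B = ~3 = 0
~C = ~2 = 1
~B ∨ ~C = 0 ∨ 1 = 1
C ∧ A = 2 ∧ 2 = 2
(~B ∨ ~C) ∧ (C ∧ A) = 1 ∧ 2 = 1
((C → A) ∨ A) → ((~B ∨ ~C) ∧ (C ∧ A)) = 3 → 1 = 1
((((B ∨ B) → ~B) ∨ ~A) ∨ ~(B ∨ (A ∨ C))) ∧ (((C → A) ∨ A) → ((~B ∨ ~C) ∧ (C ∧ A))) = 1 ∧ 1 = 1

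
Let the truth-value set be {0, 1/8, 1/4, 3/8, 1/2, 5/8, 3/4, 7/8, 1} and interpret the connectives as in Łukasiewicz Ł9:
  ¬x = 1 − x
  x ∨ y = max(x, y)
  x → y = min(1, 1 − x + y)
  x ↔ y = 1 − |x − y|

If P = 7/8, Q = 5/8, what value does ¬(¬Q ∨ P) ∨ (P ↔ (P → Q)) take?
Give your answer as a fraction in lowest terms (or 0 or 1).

¬Q = ¬5/8 = 3/8
¬Q ∨ P = 3/8 ∨ 7/8 = 7/8
¬(¬Q ∨ P) = ¬7/8 = 1/8
P → Q = 7/8 → 5/8 = 3/4
P ↔ (P → Q) = 7/8 ↔ 3/4 = 7/8
¬(¬Q ∨ P) ∨ (P ↔ (P → Q)) = 1/8 ∨ 7/8 = 7/8

7/8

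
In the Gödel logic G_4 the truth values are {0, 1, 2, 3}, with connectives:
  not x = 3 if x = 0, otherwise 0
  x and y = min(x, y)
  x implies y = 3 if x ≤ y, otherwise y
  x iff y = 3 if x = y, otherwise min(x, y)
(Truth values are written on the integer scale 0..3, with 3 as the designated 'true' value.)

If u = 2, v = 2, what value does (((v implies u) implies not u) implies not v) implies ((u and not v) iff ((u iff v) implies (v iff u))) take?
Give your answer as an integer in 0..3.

v implies u = 2 implies 2 = 3
not u = not 2 = 0
(v implies u) implies not u = 3 implies 0 = 0
not v = not 2 = 0
((v implies u) implies not u) implies not v = 0 implies 0 = 3
not v = not 2 = 0
u and not v = 2 and 0 = 0
u iff v = 2 iff 2 = 3
v iff u = 2 iff 2 = 3
(u iff v) implies (v iff u) = 3 implies 3 = 3
(u and not v) iff ((u iff v) implies (v iff u)) = 0 iff 3 = 0
(((v implies u) implies not u) implies not v) implies ((u and not v) iff ((u iff v) implies (v iff u))) = 3 implies 0 = 0

0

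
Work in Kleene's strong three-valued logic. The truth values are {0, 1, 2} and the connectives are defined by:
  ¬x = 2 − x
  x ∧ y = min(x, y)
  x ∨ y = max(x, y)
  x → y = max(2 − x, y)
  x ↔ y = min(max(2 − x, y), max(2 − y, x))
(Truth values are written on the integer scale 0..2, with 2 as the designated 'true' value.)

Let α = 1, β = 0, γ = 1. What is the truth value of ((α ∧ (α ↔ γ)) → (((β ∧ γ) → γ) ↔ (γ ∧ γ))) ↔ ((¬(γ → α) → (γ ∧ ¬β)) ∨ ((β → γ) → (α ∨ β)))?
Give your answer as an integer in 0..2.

1

α ↔ γ = 1 ↔ 1 = 1
α ∧ (α ↔ γ) = 1 ∧ 1 = 1
β ∧ γ = 0 ∧ 1 = 0
(β ∧ γ) → γ = 0 → 1 = 2
γ ∧ γ = 1 ∧ 1 = 1
((β ∧ γ) → γ) ↔ (γ ∧ γ) = 2 ↔ 1 = 1
(α ∧ (α ↔ γ)) → (((β ∧ γ) → γ) ↔ (γ ∧ γ)) = 1 → 1 = 1
γ → α = 1 → 1 = 1
¬(γ → α) = ¬1 = 1
¬β = ¬0 = 2
γ ∧ ¬β = 1 ∧ 2 = 1
¬(γ → α) → (γ ∧ ¬β) = 1 → 1 = 1
β → γ = 0 → 1 = 2
α ∨ β = 1 ∨ 0 = 1
(β → γ) → (α ∨ β) = 2 → 1 = 1
(¬(γ → α) → (γ ∧ ¬β)) ∨ ((β → γ) → (α ∨ β)) = 1 ∨ 1 = 1
((α ∧ (α ↔ γ)) → (((β ∧ γ) → γ) ↔ (γ ∧ γ))) ↔ ((¬(γ → α) → (γ ∧ ¬β)) ∨ ((β → γ) → (α ∨ β))) = 1 ↔ 1 = 1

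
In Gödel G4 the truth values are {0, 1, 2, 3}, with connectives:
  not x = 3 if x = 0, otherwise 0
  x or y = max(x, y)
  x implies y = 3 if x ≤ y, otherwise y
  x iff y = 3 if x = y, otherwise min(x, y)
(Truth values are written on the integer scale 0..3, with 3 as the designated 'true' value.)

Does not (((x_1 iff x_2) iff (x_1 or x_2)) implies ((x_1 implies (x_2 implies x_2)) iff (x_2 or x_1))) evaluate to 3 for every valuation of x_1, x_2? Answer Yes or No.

Counterexample: take x_1 = 0, x_2 = 0.
x_1 iff x_2 = 0 iff 0 = 3
x_1 or x_2 = 0 or 0 = 0
(x_1 iff x_2) iff (x_1 or x_2) = 3 iff 0 = 0
x_2 implies x_2 = 0 implies 0 = 3
x_1 implies (x_2 implies x_2) = 0 implies 3 = 3
x_2 or x_1 = 0 or 0 = 0
(x_1 implies (x_2 implies x_2)) iff (x_2 or x_1) = 3 iff 0 = 0
((x_1 iff x_2) iff (x_1 or x_2)) implies ((x_1 implies (x_2 implies x_2)) iff (x_2 or x_1)) = 0 implies 0 = 3
not (((x_1 iff x_2) iff (x_1 or x_2)) implies ((x_1 implies (x_2 implies x_2)) iff (x_2 or x_1))) = not 3 = 0
This gives 0 ≠ 3.

No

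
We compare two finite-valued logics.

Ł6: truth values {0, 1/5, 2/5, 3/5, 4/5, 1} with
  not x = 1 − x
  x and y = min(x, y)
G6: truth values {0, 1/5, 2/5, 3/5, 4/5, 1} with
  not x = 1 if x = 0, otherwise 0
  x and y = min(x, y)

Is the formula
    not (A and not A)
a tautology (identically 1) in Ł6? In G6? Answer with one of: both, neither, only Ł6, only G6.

In Ł6: at A = 1/5 the value is 4/5 — not a tautology.
In G6: every assignment gives 1 — tautology.

only G6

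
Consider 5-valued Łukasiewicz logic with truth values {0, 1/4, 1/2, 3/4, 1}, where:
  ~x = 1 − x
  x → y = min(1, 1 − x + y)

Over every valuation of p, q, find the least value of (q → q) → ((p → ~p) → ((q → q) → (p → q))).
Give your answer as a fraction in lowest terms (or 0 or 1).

Take p = 1/2, q = 0:
q → q = 0 → 0 = 1
~p = ~1/2 = 1/2
p → ~p = 1/2 → 1/2 = 1
q → q = 0 → 0 = 1
p → q = 1/2 → 0 = 1/2
(q → q) → (p → q) = 1 → 1/2 = 1/2
(p → ~p) → ((q → q) → (p → q)) = 1 → 1/2 = 1/2
(q → q) → ((p → ~p) → ((q → q) → (p → q))) = 1 → 1/2 = 1/2
No assignment yields a value below 1/2, so this is the minimum.

1/2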